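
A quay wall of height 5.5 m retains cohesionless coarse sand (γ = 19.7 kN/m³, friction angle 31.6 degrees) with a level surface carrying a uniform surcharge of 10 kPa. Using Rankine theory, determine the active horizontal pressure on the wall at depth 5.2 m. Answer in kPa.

K_a = (1 − sin φ)/(1 + sin φ) = 0.3123.
σ_v = γz + q = 19.7 × 5.2 + 10 = 112.4 kPa.
σ_h = K_a σ_v = 0.3123 × 112.4 = 35.12 kPa.

35.1 kPa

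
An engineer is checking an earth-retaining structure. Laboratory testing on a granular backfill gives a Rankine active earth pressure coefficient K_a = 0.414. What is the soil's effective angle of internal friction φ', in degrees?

K_a = tan²(45° − φ/2) ⇒ 45° − φ/2 = arctan(√0.414) = 32.76°.
φ = 2(45° − 32.76°) = 24.48°.

24.5°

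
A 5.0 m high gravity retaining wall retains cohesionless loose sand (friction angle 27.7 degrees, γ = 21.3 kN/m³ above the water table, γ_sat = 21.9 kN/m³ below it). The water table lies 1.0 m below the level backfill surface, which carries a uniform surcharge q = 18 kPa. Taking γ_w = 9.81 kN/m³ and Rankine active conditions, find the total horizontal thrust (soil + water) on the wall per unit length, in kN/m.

K_a = tan²(45° − φ/2) = 0.3653.
γ' = 21.9 − 9.81 = 12.09 kN/m³. h₂ = H − d_w = 4.0 m.
σ'_h: at surface K_a·q = 6.576; at WT K_a(q+γd_w) = 14.36; at base K_a(q+γd_w+γ'h₂) = 32.03 kPa.
P₁ = ½(6.576+14.36)×1.0 = 10.47; P₂ = ½(14.36+32.03)×4.0 = 92.77; P_w = ½γ_w h₂² = 78.48.
Total = 10.47+92.77+78.48 = 181.7 kN/m.

182 kN/m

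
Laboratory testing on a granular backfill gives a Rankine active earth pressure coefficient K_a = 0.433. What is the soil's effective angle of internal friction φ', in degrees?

K_a = tan²(45° − φ/2) ⇒ 45° − φ/2 = arctan(√0.433) = 33.35°.
φ = 2(45° − 33.35°) = 23.31°.

23.3°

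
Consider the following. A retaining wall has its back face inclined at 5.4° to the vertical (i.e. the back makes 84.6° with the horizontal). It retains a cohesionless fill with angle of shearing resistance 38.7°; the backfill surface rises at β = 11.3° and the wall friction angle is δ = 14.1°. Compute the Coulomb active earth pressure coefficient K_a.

0.283

K_a = sin²(α+φ) / [sin²α · sin(α−δ) · (1 + √{sin(φ+δ)sin(φ−β) / (sin(α−δ)sin(α+β))})²].
With α = 84.6°, φ = 38.7°, δ = 14.1°, β = 11.3°: K_a = 0.2831.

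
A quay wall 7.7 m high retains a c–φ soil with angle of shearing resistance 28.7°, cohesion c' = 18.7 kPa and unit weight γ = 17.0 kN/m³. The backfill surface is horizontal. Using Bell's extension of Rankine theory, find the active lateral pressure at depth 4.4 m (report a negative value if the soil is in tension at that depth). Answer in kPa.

K_a = (1 − sin φ)/(1 + sin φ) = 0.3511.
σ_a = K_a γ z − 2c√K_a = 0.3511×17.0×4.4 − 2×18.7×0.5926 = 4.103 kPa.

4.10 kPa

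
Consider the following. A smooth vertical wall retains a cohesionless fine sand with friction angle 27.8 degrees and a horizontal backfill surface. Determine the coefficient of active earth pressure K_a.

0.364

K_a = (1 − sin φ)/(1 + sin φ) = (1 − sin 27.8°)/(1 + sin 27.8°) = 0.3639.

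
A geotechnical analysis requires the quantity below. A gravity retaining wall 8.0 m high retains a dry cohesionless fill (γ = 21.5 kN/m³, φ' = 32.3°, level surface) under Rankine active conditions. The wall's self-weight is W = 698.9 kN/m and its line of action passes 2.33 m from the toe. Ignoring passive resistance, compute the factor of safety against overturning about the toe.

K_a = tan²(45° − 32.3°/2) = 0.3035.
P_a = ½K_aγH² = 0.5×0.3035×21.5×8.0² = 208.8 kN/m, acting at H/3 = 2.667 m above the base.
Overturning moment M_o = P_a × H/3 = 208.8 × 2.667 = 556.8.
Resisting moment M_r = W × 2.33 = 698.9 × 2.33 = 1628.
FS_overturning = M_r/M_o = 1628/556.8 = 2.925.

2.92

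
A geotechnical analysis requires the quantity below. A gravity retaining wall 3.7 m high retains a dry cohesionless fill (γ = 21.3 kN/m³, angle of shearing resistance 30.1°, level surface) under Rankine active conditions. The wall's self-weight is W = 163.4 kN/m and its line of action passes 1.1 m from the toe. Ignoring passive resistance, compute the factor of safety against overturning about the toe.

3.01

K_a = tan²(45° − 30.1°/2) = 0.3320.
P_a = ½K_aγH² = 0.5×0.3320×21.3×3.7² = 48.40 kN/m, acting at H/3 = 1.233 m above the base.
Overturning moment M_o = P_a × H/3 = 48.40 × 1.233 = 59.70.
Resisting moment M_r = W × 1.1 = 163.4 × 1.1 = 179.7.
FS_overturning = M_r/M_o = 179.7/59.70 = 3.011.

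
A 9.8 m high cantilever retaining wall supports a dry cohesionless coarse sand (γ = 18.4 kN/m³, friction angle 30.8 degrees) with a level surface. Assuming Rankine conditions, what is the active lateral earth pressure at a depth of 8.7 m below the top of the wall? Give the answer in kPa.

K_a = (1 − sin φ)/(1 + sin φ) = 0.3227.
σ_h = K_a γ z = 0.3227 × 18.4 × 8.7 = 51.66 kPa.

51.7 kPa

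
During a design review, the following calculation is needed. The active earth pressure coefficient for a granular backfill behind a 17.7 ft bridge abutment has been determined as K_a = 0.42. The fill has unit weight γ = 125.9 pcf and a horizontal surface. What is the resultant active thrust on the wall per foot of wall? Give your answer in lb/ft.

P = ½ K_a γ H² = 0.5 × 0.42 × 125.9 × 17.7² = 8283 lb/ft.

8280 lb/ft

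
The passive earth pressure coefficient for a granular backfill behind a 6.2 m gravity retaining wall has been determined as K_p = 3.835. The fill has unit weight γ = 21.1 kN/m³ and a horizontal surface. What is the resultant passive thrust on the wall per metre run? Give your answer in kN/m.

P = ½ K_p γ H² = 0.5 × 3.835 × 21.1 × 6.2² = 1555 kN/m.

1560 kN/m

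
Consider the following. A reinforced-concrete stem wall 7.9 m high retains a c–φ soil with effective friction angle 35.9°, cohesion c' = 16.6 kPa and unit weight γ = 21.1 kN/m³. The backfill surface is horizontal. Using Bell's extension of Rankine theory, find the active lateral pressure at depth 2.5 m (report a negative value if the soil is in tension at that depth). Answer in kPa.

K_a = (1 − sin φ)/(1 + sin φ) = 0.2607.
σ_a = K_a γ z − 2c√K_a = 0.2607×21.1×2.5 − 2×16.6×0.5106 = -3.199 kPa.

-3.20 kPa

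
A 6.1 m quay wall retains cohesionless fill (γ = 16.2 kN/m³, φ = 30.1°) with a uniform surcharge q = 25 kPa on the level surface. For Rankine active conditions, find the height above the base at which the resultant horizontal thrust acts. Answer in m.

2.37 m

K_a = 0.3320.
Triangular part P₁ = ½K_aγH² = 100.1 at H/3 = 2.033 m; rectangular part P₂ = K_a q H = 50.63 at H/2 = 3.050 m.
ȳ = (P₁·2.033 + P₂·3.050)/(P₁+P₂) = 2.375 m.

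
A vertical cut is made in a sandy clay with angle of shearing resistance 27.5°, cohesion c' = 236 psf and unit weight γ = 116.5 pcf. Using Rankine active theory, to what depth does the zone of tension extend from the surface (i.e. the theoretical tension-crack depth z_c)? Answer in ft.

K_a = tan²(45° − 27.5°/2) = 0.3682; √K_a = 0.6068.
The active pressure is zero where K_a γ z = 2c√K_a, so z_c = 2c/(γ√K_a) = 2×236/(116.5×0.6068) = 6.677 ft.

6.68 ft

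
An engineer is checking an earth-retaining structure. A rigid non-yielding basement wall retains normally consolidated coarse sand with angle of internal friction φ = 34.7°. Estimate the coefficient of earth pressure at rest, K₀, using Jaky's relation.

0.431

K₀ = 1 − sin φ' = 1 − sin 34.7° = 0.4307.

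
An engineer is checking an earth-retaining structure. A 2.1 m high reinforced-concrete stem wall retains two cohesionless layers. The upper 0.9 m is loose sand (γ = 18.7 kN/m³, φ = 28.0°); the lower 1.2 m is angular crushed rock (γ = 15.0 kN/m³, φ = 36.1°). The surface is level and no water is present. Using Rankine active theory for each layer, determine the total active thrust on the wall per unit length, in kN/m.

10.7 kN/m

K_a1 = tan²(45°−28.0°/2) = 0.3610; K_a2 = tan²(45°−36.1°/2) = 0.2585.
Layer 1: σ at base = K_a1 γ₁ h₁ = 6.076 kPa; P₁ = ½×6.076×0.9 = 2.734.
Layer 2: σ_v at top = γ₁h₁ = 16.83; σ_h top = K_a2×16.83 = 4.351; σ_h base = K_a2×(16.83+15.0×1.2) = 9.003.
P₂ = ½(4.351+9.003)×1.2 = 8.012. Total P_a = 2.734+8.012 = 10.75 kN/m.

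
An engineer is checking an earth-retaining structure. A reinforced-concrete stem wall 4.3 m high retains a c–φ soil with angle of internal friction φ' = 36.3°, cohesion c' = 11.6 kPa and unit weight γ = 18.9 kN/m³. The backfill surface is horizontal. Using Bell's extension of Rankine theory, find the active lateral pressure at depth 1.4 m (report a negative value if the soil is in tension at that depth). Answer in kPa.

K_a = (1 − sin φ)/(1 + sin φ) = 0.2563.
σ_a = K_a γ z − 2c√K_a = 0.2563×18.9×1.4 − 2×11.6×0.5062 = -4.964 kPa.

-4.96 kPa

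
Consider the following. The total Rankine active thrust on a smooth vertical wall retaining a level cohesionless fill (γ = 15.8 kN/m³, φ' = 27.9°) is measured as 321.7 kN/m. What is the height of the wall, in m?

K_a = 0.3625. P_a = ½ K_a γ H² ⇒ H = √(2P_a/(K_a γ)).
H = √(2×321.7/(0.3625×15.8)) = 10.60 m.

10.6 m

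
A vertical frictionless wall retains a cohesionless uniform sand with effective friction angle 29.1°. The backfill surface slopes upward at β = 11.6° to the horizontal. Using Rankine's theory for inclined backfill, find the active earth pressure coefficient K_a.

K_a = cos β · (cos β − √(cos²β − cos²φ)) / (cos β + √(cos²β − cos²φ)).
cos β = 0.9796, cos φ = 0.8738, √(cos²β − cos²φ) = 0.4428.
K_a = 0.9796 × (0.9796 − 0.4428)/(0.9796 + 0.4428) = 0.3697.

0.370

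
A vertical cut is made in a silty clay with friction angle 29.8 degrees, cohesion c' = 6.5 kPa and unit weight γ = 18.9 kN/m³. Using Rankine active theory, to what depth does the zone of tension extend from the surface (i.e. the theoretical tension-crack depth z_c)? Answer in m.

1.19 m

K_a = tan²(45° − 29.8°/2) = 0.3360; √K_a = 0.5797.
The active pressure is zero where K_a γ z = 2c√K_a, so z_c = 2c/(γ√K_a) = 2×6.5/(18.9×0.5797) = 1.187 m.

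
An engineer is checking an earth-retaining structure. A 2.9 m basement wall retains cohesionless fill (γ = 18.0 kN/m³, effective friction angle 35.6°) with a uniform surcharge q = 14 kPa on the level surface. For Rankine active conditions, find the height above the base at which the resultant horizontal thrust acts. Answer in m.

1.14 m

K_a = 0.2641.
Triangular part P₁ = ½K_aγH² = 19.99 at H/3 = 0.9667 m; rectangular part P₂ = K_a q H = 10.72 at H/2 = 1.450 m.
ȳ = (P₁·0.9667 + P₂·1.450)/(P₁+P₂) = 1.135 m.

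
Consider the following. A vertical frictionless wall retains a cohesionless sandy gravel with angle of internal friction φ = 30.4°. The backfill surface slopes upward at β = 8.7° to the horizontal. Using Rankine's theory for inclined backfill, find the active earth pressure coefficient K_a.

0.340

K_a = cos β · (cos β − √(cos²β − cos²φ)) / (cos β + √(cos²β − cos²φ)).
cos β = 0.9885, cos φ = 0.8625, √(cos²β − cos²φ) = 0.4829.
K_a = 0.9885 × (0.9885 − 0.4829)/(0.9885 + 0.4829) = 0.3397.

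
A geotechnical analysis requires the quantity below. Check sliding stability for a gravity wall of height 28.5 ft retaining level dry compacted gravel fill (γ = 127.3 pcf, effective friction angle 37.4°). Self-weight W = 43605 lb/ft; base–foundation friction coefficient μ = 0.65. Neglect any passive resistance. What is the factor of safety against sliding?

2.24

K_a = tan²(45° − 37.4°/2) = 0.2443.
P_a = ½K_aγH² = 0.5×0.2443×127.3×28.5² = 12630 lb/ft, acting at H/3 = 9.500 ft above the base.
FS_sliding = μW / P_a = 0.65×43605 / 12630 = 2.244.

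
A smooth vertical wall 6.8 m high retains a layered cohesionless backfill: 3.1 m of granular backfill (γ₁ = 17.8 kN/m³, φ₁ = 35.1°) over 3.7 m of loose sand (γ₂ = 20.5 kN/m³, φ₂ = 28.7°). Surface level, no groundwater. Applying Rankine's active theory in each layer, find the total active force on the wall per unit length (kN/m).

144 kN/m

K_a1 = tan²(45°−35.1°/2) = 0.2698; K_a2 = tan²(45°−28.7°/2) = 0.3511.
Layer 1: σ at base = K_a1 γ₁ h₁ = 14.89 kPa; P₁ = ½×14.89×3.1 = 23.08.
Layer 2: σ_v at top = γ₁h₁ = 55.18; σ_h top = K_a2×55.18 = 19.38; σ_h base = K_a2×(55.18+20.5×3.7) = 46.01.
P₂ = ½(19.38+46.01)×3.7 = 121.0. Total P_a = 23.08+121.0 = 144.0 kN/m.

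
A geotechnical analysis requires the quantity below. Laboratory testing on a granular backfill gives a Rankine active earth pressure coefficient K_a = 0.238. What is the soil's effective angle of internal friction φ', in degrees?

38.0°

K_a = tan²(45° − φ/2) ⇒ 45° − φ/2 = arctan(√0.238) = 26.01°.
φ = 2(45° − 26.01°) = 37.99°.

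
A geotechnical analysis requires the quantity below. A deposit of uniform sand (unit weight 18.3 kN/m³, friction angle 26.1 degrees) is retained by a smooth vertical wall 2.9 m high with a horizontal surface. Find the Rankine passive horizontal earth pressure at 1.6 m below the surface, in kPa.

K_p = (1 + sin φ)/(1 − sin φ) = 2.571.
σ_h = K_p γ z = 2.571 × 18.3 × 1.6 = 75.28 kPa.

75.3 kPa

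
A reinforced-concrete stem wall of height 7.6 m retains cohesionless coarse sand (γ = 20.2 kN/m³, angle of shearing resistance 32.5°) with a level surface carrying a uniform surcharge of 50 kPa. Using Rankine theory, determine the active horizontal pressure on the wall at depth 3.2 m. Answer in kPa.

34.5 kPa

K_a = (1 − sin φ)/(1 + sin φ) = 0.3010.
σ_v = γz + q = 20.2 × 3.2 + 50 = 114.6 kPa.
σ_h = K_a σ_v = 0.3010 × 114.6 = 34.50 kPa.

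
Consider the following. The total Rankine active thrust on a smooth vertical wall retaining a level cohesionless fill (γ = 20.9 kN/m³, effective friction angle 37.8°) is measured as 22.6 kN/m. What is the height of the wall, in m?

K_a = 0.2400. P_a = ½ K_a γ H² ⇒ H = √(2P_a/(K_a γ)).
H = √(2×22.6/(0.2400×20.9)) = 3.002 m.

3.00 m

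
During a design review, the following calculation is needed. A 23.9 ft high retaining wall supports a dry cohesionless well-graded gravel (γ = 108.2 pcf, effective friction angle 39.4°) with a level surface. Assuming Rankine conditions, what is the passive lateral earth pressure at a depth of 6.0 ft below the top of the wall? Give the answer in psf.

2910 psf

K_p = (1 + sin φ)/(1 − sin φ) = 4.475.
σ_h = K_p γ z = 4.475 × 108.2 × 6.0 = 2905 psf.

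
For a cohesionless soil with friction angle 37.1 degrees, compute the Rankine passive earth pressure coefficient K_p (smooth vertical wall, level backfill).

4.04

K_p = (1 + sin φ)/(1 − sin φ) = tan²(45° + 37.1°/2) = 4.040.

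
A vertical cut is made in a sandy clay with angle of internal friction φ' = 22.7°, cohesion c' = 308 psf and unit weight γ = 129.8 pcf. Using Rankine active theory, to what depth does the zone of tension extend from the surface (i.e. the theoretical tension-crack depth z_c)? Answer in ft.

7.13 ft

K_a = tan²(45° − 22.7°/2) = 0.4431; √K_a = 0.6657.
The active pressure is zero where K_a γ z = 2c√K_a, so z_c = 2c/(γ√K_a) = 2×308/(129.8×0.6657) = 7.129 ft.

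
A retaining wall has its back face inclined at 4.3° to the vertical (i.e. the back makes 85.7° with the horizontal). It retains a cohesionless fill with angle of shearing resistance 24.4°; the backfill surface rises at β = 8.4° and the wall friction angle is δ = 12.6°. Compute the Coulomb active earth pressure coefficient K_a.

0.462

K_a = sin²(α+φ) / [sin²α · sin(α−δ) · (1 + √{sin(φ+δ)sin(φ−β) / (sin(α−δ)sin(α+β))})²].
With α = 85.7°, φ = 24.4°, δ = 12.6°, β = 8.4°: K_a = 0.4617.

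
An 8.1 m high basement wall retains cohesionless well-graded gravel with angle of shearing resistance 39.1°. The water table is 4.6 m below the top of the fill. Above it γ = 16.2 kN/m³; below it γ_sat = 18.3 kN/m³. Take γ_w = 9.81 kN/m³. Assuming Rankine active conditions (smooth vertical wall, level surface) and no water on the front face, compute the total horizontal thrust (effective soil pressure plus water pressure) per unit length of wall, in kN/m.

170 kN/m

K_a = tan²(45° − φ/2) = 0.2265.
γ' = 18.3 − 9.81 = 8.490 kN/m³. Depth below WT = 3.5 m.
σ'_h at WT = K_a γ d_w = 16.88 kPa; at base = 16.88 + K_a γ' × 3.5 = 23.61 kPa.
P₁ (0–4.6 m) = ½×16.88×4.6 = 38.82. P₂ (4.6–8.1 m) = ½(16.88+23.61)×3.5 = 70.85.
P_w = ½ γ_w h₂² = 0.5×9.81×3.5² = 60.09. Total = 38.82+70.85+60.09 = 169.8 kN/m.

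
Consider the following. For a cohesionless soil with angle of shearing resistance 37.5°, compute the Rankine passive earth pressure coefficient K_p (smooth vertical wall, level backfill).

K_p = (1 + sin φ)/(1 − sin φ) = tan²(45° + 37.5°/2) = 4.112.

4.11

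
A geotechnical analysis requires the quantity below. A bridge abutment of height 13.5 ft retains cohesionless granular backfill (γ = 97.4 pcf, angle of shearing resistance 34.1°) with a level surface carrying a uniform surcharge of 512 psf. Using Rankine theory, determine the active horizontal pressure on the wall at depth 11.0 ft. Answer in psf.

K_a = (1 − sin φ)/(1 + sin φ) = 0.2815.
σ_v = γz + q = 97.4 × 11.0 + 512 = 1583 psf.
σ_h = K_a σ_v = 0.2815 × 1583 = 445.8 psf.

446 psf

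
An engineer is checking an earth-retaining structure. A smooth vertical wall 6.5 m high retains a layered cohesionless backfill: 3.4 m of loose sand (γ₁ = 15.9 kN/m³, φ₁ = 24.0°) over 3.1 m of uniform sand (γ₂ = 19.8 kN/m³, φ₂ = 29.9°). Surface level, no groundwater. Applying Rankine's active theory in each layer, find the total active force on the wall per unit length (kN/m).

127 kN/m

K_a1 = tan²(45°−24.0°/2) = 0.4217; K_a2 = tan²(45°−29.9°/2) = 0.3347.
Layer 1: σ at base = K_a1 γ₁ h₁ = 22.80 kPa; P₁ = ½×22.80×3.4 = 38.76.
Layer 2: σ_v at top = γ₁h₁ = 54.06; σ_h top = K_a2×54.06 = 18.09; σ_h base = K_a2×(54.06+19.8×3.1) = 38.64.
P₂ = ½(18.09+38.64)×3.1 = 87.93. Total P_a = 38.76+87.93 = 126.7 kN/m.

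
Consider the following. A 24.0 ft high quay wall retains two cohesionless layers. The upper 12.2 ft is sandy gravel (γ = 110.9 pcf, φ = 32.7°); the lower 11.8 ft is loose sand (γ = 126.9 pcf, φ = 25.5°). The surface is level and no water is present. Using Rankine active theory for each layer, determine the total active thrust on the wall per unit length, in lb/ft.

K_a1 = tan²(45°−32.7°/2) = 0.2985; K_a2 = tan²(45°−25.5°/2) = 0.3981.
Layer 1: σ at base = K_a1 γ₁ h₁ = 403.9 psf; P₁ = ½×403.9×12.2 = 2464.
Layer 2: σ_v at top = γ₁h₁ = 1353; σ_h top = K_a2×1353 = 538.6; σ_h base = K_a2×(1353+126.9×11.8) = 1135.
P₂ = ½(538.6+1135)×11.8 = 9873. Total P_a = 2464+9873 = 12340 lb/ft.

12300 lb/ft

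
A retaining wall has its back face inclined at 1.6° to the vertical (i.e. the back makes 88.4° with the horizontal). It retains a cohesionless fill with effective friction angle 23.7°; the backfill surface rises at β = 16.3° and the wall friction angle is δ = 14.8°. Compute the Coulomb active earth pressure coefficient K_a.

0.535

K_a = sin²(α+φ) / [sin²α · sin(α−δ) · (1 + √{sin(φ+δ)sin(φ−β) / (sin(α−δ)sin(α+β))})²].
With α = 88.4°, φ = 23.7°, δ = 14.8°, β = 16.3°: K_a = 0.5349.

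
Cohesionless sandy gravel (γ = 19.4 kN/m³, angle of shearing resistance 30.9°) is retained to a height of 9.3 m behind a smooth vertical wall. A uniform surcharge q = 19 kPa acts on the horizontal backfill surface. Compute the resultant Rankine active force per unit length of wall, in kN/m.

326 kN/m

K_a = tan²(45° − φ/2) = 0.3214.
Soil triangle: ½ K_a γ H² = 0.5×0.3214×19.4×9.3² = 269.6 kN/m.
Surcharge rectangle: K_a q H = 0.3214×19×9.3 = 56.79 kN/m.
Total = 269.6 + 56.79 = 326.4 kN/m.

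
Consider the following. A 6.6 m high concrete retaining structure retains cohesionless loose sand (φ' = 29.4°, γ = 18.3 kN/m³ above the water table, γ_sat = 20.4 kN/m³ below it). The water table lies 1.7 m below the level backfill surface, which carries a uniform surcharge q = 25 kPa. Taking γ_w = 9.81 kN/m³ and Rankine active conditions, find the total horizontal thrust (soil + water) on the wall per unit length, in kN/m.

K_a = tan²(45° − φ/2) = 0.3415.
γ' = 20.4 − 9.81 = 10.59 kN/m³. h₂ = H − d_w = 4.9 m.
σ'_h: at surface K_a·q = 8.537; at WT K_a(q+γd_w) = 19.16; at base K_a(q+γd_w+γ'h₂) = 36.88 kPa.
P₁ = ½(8.537+19.16)×1.7 = 23.54; P₂ = ½(19.16+36.88)×4.9 = 137.3; P_w = ½γ_w h₂² = 117.8.
Total = 23.54+137.3+117.8 = 278.6 kN/m.

279 kN/m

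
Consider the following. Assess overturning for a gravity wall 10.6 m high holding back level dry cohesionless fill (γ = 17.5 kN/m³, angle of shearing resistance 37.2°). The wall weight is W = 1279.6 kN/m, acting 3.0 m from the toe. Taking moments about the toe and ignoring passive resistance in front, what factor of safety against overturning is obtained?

K_a = tan²(45° − 37.2°/2) = 0.2464.
P_a = ½K_aγH² = 0.5×0.2464×17.5×10.6² = 242.3 kN/m, acting at H/3 = 3.533 m above the base.
Overturning moment M_o = P_a × H/3 = 242.3 × 3.533 = 856.0.
Resisting moment M_r = W × 3.0 = 1279.6 × 3.0 = 3839.
FS_overturning = M_r/M_o = 3839/856.0 = 4.485.

4.48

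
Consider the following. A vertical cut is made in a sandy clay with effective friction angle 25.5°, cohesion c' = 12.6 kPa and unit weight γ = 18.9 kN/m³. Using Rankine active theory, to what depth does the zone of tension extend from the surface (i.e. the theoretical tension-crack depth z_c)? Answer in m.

K_a = tan²(45° − 25.5°/2) = 0.3981; √K_a = 0.6310.
The active pressure is zero where K_a γ z = 2c√K_a, so z_c = 2c/(γ√K_a) = 2×12.6/(18.9×0.6310) = 2.113 m.

2.11 m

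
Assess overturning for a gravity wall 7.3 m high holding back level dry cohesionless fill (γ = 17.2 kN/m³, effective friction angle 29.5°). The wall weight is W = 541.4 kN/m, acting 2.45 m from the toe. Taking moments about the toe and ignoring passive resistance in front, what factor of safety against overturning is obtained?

3.50

K_a = tan²(45° − 29.5°/2) = 0.3401.
P_a = ½K_aγH² = 0.5×0.3401×17.2×7.3² = 155.9 kN/m, acting at H/3 = 2.433 m above the base.
Overturning moment M_o = P_a × H/3 = 155.9 × 2.433 = 379.3.
Resisting moment M_r = W × 2.45 = 541.4 × 2.45 = 1326.
FS_overturning = M_r/M_o = 1326/379.3 = 3.497.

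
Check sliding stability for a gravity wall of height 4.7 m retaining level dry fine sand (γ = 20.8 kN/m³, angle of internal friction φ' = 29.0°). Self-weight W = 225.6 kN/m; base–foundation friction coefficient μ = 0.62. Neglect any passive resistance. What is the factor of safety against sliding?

1.75

K_a = tan²(45° − 29.0°/2) = 0.3470.
P_a = ½K_aγH² = 0.5×0.3470×20.8×4.7² = 79.71 kN/m, acting at H/3 = 1.567 m above the base.
FS_sliding = μW / P_a = 0.62×225.6 / 79.71 = 1.755.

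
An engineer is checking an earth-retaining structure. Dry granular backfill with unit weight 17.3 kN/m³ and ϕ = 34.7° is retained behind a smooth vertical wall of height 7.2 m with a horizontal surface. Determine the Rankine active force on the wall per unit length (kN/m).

K_a = tan²(45° − φ/2) = 0.2745.
P_a = ½ K_a γ H² = 0.5 × 0.2745 × 17.3 × 7.2² = 123.1 kN/m.

123 kN/m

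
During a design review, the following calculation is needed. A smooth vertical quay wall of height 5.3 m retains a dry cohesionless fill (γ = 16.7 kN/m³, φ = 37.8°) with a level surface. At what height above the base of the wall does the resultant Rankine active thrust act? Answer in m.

K_a = 0.2400.
The pressure distribution is triangular, so the resultant acts at H/3 above the base = 5.3/3 = 1.767 m.

1.77 m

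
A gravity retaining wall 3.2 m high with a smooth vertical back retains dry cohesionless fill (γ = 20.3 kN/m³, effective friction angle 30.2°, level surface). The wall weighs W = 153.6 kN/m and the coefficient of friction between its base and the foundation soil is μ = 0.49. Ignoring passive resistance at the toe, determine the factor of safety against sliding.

K_a = tan²(45° − 30.2°/2) = 0.3307.
P_a = ½K_aγH² = 0.5×0.3307×20.3×3.2² = 34.37 kN/m, acting at H/3 = 1.067 m above the base.
FS_sliding = μW / P_a = 0.49×153.6 / 34.37 = 2.190.

2.19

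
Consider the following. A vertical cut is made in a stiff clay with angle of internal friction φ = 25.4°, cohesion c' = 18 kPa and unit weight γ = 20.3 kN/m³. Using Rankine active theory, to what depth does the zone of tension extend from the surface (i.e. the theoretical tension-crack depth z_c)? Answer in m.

K_a = tan²(45° − 25.4°/2) = 0.3996; √K_a = 0.6322.
The active pressure is zero where K_a γ z = 2c√K_a, so z_c = 2c/(γ√K_a) = 2×18/(20.3×0.6322) = 2.805 m.

2.81 m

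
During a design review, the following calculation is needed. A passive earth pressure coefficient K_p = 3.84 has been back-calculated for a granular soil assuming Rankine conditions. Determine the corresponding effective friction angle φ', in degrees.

K_p = (1+sin φ)/(1−sin φ) ⇒ sin φ = (K_p − 1)/(K_p + 1) = 0.5868.
φ = arcsin(0.5868) = 35.93°.

35.9°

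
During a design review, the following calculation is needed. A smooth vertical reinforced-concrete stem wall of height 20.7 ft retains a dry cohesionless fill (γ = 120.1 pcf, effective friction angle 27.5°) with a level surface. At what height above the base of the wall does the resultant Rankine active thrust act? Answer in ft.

6.90 ft

K_a = 0.3682.
The pressure distribution is triangular, so the resultant acts at H/3 above the base = 20.7/3 = 6.900 ft.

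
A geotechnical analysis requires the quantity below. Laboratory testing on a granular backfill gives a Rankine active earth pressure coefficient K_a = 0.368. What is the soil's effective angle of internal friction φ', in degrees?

K_a = tan²(45° − φ/2) ⇒ 45° − φ/2 = arctan(√0.368) = 31.24°.
φ = 2(45° − 31.24°) = 27.52°.

27.5°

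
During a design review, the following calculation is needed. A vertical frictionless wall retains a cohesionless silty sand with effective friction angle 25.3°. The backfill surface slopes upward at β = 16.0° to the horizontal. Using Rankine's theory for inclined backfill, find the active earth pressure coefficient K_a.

0.474

K_a = cos β · (cos β − √(cos²β − cos²φ)) / (cos β + √(cos²β − cos²φ)).
cos β = 0.9613, cos φ = 0.9041, √(cos²β − cos²φ) = 0.3266.
K_a = 0.9613 × (0.9613 − 0.3266)/(0.9613 + 0.3266) = 0.4737.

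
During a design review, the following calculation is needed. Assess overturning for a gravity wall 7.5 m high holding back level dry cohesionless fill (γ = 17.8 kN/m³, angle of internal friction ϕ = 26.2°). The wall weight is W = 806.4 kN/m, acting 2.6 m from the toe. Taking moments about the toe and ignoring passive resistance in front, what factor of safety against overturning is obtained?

4.32

K_a = tan²(45° − 26.2°/2) = 0.3874.
P_a = ½K_aγH² = 0.5×0.3874×17.8×7.5² = 194.0 kN/m, acting at H/3 = 2.500 m above the base.
Overturning moment M_o = P_a × H/3 = 194.0 × 2.500 = 484.9.
Resisting moment M_r = W × 2.6 = 806.4 × 2.6 = 2097.
FS_overturning = M_r/M_o = 2097/484.9 = 4.324.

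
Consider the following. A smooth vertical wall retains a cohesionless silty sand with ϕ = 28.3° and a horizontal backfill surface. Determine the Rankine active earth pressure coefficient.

0.357

K_a = (1 − sin φ)/(1 + sin φ) = (1 − sin 28.3°)/(1 + sin 28.3°) = 0.3568.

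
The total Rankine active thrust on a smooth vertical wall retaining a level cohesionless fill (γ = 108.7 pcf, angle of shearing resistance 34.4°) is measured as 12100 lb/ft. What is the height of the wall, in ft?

28.3 ft

K_a = 0.2780. P_a = ½ K_a γ H² ⇒ H = √(2P_a/(K_a γ)).
H = √(2×12100/(0.2780×108.7)) = 28.30 ft.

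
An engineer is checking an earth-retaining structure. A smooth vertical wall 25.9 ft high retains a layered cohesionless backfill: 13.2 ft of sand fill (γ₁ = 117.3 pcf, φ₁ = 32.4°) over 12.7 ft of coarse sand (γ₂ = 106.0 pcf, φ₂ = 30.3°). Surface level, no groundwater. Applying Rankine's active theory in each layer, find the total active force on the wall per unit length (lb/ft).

K_a1 = tan²(45°−32.4°/2) = 0.3022; K_a2 = tan²(45°−30.3°/2) = 0.3293.
Layer 1: σ at base = K_a1 γ₁ h₁ = 468.0 psf; P₁ = ½×468.0×13.2 = 3089.
Layer 2: σ_v at top = γ₁h₁ = 1548; σ_h top = K_a2×1548 = 509.9; σ_h base = K_a2×(1548+106.0×12.7) = 953.2.
P₂ = ½(509.9+953.2)×12.7 = 9291. Total P_a = 3089+9291 = 12380 lb/ft.

12400 lb/ft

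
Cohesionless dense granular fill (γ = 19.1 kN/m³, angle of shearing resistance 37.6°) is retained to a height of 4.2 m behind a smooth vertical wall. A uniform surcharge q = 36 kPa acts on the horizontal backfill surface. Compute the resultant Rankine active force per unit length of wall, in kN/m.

77.4 kN/m

K_a = tan²(45° − φ/2) = 0.2421.
Soil triangle: ½ K_a γ H² = 0.5×0.2421×19.1×4.2² = 40.79 kN/m.
Surcharge rectangle: K_a q H = 0.2421×36×4.2 = 36.61 kN/m.
Total = 40.79 + 36.61 = 77.40 kN/m.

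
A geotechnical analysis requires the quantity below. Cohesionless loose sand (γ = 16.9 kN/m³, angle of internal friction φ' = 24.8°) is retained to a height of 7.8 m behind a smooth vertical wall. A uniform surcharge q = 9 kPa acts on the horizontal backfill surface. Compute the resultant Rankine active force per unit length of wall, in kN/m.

239 kN/m

K_a = tan²(45° − φ/2) = 0.4090.
Soil triangle: ½ K_a γ H² = 0.5×0.4090×16.9×7.8² = 210.3 kN/m.
Surcharge rectangle: K_a q H = 0.4090×9×7.8 = 28.71 kN/m.
Total = 210.3 + 28.71 = 239.0 kN/m.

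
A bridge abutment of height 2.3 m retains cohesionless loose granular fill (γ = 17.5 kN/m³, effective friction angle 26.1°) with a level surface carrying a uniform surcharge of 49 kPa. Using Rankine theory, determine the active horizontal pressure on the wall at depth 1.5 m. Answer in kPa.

K_a = (1 − sin φ)/(1 + sin φ) = 0.3889.
σ_v = γz + q = 17.5 × 1.5 + 49 = 75.25 kPa.
σ_h = K_a σ_v = 0.3889 × 75.25 = 29.27 kPa.

29.3 kPa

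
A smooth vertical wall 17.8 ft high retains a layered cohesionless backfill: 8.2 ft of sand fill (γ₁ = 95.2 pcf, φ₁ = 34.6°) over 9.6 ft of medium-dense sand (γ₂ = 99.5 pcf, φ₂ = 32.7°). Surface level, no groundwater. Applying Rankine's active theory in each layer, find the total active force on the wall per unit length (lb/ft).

K_a1 = tan²(45°−34.6°/2) = 0.2756; K_a2 = tan²(45°−32.7°/2) = 0.2985.
Layer 1: σ at base = K_a1 γ₁ h₁ = 215.2 psf; P₁ = ½×215.2×8.2 = 882.2.
Layer 2: σ_v at top = γ₁h₁ = 780.6; σ_h top = K_a2×780.6 = 233.0; σ_h base = K_a2×(780.6+99.5×9.6) = 518.1.
P₂ = ½(233.0+518.1)×9.6 = 3606. Total P_a = 882.2+3606 = 4488 lb/ft.

4490 lb/ft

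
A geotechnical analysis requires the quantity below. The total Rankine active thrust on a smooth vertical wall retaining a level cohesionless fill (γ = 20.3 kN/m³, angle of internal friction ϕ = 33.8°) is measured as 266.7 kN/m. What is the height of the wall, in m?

K_a = 0.2851. P_a = ½ K_a γ H² ⇒ H = √(2P_a/(K_a γ)).
H = √(2×266.7/(0.2851×20.3)) = 9.600 m.

9.60 m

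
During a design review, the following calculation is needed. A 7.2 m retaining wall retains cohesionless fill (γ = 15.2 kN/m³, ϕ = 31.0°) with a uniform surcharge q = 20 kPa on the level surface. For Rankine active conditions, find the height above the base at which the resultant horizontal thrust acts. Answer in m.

K_a = 0.3201.
Triangular part P₁ = ½K_aγH² = 126.1 at H/3 = 2.400 m; rectangular part P₂ = K_a q H = 46.09 at H/2 = 3.600 m.
ȳ = (P₁·2.400 + P₂·3.600)/(P₁+P₂) = 2.721 m.

2.72 m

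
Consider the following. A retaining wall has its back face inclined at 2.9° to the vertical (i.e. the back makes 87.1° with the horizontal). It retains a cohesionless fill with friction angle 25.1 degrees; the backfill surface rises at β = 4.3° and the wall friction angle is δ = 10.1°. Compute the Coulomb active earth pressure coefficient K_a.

0.415

K_a = sin²(α+φ) / [sin²α · sin(α−δ) · (1 + √{sin(φ+δ)sin(φ−β) / (sin(α−δ)sin(α+β))})²].
With α = 87.1°, φ = 25.1°, δ = 10.1°, β = 4.3°: K_a = 0.4147.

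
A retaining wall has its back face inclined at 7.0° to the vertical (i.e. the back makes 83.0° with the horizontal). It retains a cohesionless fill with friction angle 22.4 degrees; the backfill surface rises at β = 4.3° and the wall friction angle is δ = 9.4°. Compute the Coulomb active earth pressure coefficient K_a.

0.492

K_a = sin²(α+φ) / [sin²α · sin(α−δ) · (1 + √{sin(φ+δ)sin(φ−β) / (sin(α−δ)sin(α+β))})²].
With α = 83.0°, φ = 22.4°, δ = 9.4°, β = 4.3°: K_a = 0.4924.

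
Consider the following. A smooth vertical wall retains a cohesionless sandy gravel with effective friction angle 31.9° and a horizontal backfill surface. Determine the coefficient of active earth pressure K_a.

K_a = tan²(45° − φ/2) = tan²(29.05°) = 0.3085.

0.309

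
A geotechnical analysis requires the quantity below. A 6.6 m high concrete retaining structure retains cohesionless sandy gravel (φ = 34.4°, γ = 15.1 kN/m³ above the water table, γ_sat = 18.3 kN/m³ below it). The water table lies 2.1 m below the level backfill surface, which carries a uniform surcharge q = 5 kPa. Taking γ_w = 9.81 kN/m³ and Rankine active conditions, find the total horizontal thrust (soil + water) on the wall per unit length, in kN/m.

181 kN/m

K_a = tan²(45° − φ/2) = 0.2780.
γ' = 18.3 − 9.81 = 8.490 kN/m³. h₂ = H − d_w = 4.5 m.
σ'_h: at surface K_a·q = 1.390; at WT K_a(q+γd_w) = 10.20; at base K_a(q+γd_w+γ'h₂) = 20.83 kPa.
P₁ = ½(1.390+10.20)×2.1 = 12.17; P₂ = ½(10.20+20.83)×4.5 = 69.82; P_w = ½γ_w h₂² = 99.33.
Total = 12.17+69.82+99.33 = 181.3 kN/m.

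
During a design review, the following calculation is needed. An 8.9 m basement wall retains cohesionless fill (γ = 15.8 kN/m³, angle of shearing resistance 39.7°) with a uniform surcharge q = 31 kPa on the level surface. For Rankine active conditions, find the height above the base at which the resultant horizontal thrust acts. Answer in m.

3.42 m

K_a = 0.2204.
Triangular part P₁ = ½K_aγH² = 137.9 at H/3 = 2.967 m; rectangular part P₂ = K_a q H = 60.82 at H/2 = 4.450 m.
ȳ = (P₁·2.967 + P₂·4.450)/(P₁+P₂) = 3.421 m.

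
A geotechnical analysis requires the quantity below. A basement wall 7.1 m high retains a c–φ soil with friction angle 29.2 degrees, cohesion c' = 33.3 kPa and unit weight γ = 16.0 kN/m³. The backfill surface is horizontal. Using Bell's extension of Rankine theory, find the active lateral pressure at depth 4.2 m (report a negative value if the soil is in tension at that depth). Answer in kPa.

K_a = (1 − sin φ)/(1 + sin φ) = 0.3442.
σ_a = K_a γ z − 2c√K_a = 0.3442×16.0×4.2 − 2×33.3×0.5867 = -15.94 kPa.

-15.9 kPa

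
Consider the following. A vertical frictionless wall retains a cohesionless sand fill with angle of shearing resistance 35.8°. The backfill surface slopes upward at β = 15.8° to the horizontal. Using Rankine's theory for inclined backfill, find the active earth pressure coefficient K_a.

0.289

K_a = cos β · (cos β − √(cos²β − cos²φ)) / (cos β + √(cos²β − cos²φ)).
cos β = 0.9622, cos φ = 0.8111, √(cos²β − cos²φ) = 0.5177.
K_a = 0.9622 × (0.9622 − 0.5177)/(0.9622 + 0.5177) = 0.2890.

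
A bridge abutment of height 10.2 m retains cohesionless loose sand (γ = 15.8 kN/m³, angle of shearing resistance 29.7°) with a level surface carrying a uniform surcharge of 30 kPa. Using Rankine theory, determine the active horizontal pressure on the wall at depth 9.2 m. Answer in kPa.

59.2 kPa

K_a = (1 − sin φ)/(1 + sin φ) = 0.3374.
σ_v = γz + q = 15.8 × 9.2 + 30 = 175.4 kPa.
σ_h = K_a σ_v = 0.3374 × 175.4 = 59.16 kPa.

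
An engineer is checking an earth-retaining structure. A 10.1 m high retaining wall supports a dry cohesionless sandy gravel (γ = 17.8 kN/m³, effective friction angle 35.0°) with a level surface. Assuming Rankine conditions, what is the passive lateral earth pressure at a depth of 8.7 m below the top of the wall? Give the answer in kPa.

571 kPa

K_p = (1 + sin φ)/(1 − sin φ) = 3.690.
σ_h = K_p γ z = 3.690 × 17.8 × 8.7 = 571.5 kPa.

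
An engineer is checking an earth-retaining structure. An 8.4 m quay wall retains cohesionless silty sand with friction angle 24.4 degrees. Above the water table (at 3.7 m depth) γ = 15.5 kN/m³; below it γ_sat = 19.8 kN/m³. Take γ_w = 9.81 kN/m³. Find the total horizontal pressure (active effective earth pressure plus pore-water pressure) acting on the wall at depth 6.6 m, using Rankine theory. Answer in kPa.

64.3 kPa

K_a = (1 − sin φ)/(1 + sin φ) = 0.4153.
γ' = 19.8 − 9.81 = 9.990 kN/m³.
Effective vertical stress at 6.6 m: σ'_v = 15.5×3.7 + 9.990×2.90 = 86.32 kPa.
σ'_h = K_a σ'_v = 0.4153 × 86.32 = 35.85 kPa; u = γ_w × 2.90 = 28.45 kPa.
Total σ_h = 35.85 + 28.45 = 64.30 kPa.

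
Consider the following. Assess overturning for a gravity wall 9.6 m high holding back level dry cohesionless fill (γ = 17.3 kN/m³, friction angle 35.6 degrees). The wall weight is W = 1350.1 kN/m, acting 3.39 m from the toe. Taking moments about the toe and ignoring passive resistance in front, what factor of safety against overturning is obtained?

K_a = tan²(45° − 35.6°/2) = 0.2641.
P_a = ½K_aγH² = 0.5×0.2641×17.3×9.6² = 210.6 kN/m, acting at H/3 = 3.200 m above the base.
Overturning moment M_o = P_a × H/3 = 210.6 × 3.200 = 673.8.
Resisting moment M_r = W × 3.39 = 1350.1 × 3.39 = 4577.
FS_overturning = M_r/M_o = 4577/673.8 = 6.793.

6.79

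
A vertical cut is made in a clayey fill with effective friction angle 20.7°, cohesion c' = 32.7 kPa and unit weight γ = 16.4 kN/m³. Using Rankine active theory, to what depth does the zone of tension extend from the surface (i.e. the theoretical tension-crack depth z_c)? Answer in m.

5.77 m

K_a = tan²(45° − 20.7°/2) = 0.4777; √K_a = 0.6911.
The active pressure is zero where K_a γ z = 2c√K_a, so z_c = 2c/(γ√K_a) = 2×32.7/(16.4×0.6911) = 5.770 m.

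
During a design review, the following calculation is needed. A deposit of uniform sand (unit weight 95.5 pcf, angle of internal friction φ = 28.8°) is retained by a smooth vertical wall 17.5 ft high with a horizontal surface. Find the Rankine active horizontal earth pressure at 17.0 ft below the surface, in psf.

K_a = (1 − sin φ)/(1 + sin φ) = 0.3498.
σ_h = K_a γ z = 0.3498 × 95.5 × 17.0 = 567.8 psf.

568 psf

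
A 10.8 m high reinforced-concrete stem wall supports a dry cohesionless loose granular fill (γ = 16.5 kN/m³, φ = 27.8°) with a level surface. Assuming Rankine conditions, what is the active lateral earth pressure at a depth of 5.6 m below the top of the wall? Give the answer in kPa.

33.6 kPa

K_a = (1 − sin φ)/(1 + sin φ) = 0.3639.
σ_h = K_a γ z = 0.3639 × 16.5 × 5.6 = 33.62 kPa.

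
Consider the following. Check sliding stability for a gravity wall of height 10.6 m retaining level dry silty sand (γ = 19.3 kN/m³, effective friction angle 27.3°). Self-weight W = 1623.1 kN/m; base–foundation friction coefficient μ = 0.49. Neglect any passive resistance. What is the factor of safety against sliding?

K_a = tan²(45° − 27.3°/2) = 0.3711.
P_a = ½K_aγH² = 0.5×0.3711×19.3×10.6² = 402.4 kN/m, acting at H/3 = 3.533 m above the base.
FS_sliding = μW / P_a = 0.49×1623.1 / 402.4 = 1.976.

1.98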